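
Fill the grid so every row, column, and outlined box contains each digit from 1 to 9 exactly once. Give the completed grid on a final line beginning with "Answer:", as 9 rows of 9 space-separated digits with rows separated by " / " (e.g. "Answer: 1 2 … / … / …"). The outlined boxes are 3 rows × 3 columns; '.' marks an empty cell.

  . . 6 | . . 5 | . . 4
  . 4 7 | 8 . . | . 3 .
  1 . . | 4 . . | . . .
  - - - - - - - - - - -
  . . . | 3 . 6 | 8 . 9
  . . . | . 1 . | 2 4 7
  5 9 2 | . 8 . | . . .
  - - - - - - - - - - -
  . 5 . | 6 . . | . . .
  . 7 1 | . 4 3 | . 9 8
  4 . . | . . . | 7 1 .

Step 1. [r7c8∈{2}] nothing but 2 survives at r7c8 ⇒ r7c8=2.
Step 2. [r4c5∈{2,5,7}] r4c5 is the only open cell in row 4 admitting 2 ⇒ r4c5=2.
Step 3. [r3c3∈{3,5,8,9}] in col 3, 5 fits only at r3c3 ⇒ r3c3=5.
Step 4. [r5c6∈{9}] r5c6 is down to just 9. So r5c6=9.
Step 5. [r1c4∈{1,2,7,9}] in col 4, 1 fits only at r1c4 ⇒ r1c4=1.
Step 6. [r7c9∈{3}] r7c9 has the single candidate 3 ⇒ r7c9=3.
Step 7. [r9c4∈{2,5,9}] in col 4, 9 fits only at r9c4, so r9c4=9.
Step 8. [r1c7∈{9}] r1c7 has the single candidate 9, so r1c7=9.
Step 9. [r3c7∈{6}] r3c7 has the single candidate 6, so r3c7=6.
Step 10. [r2c6∈{2}] r2c6's peers cover all but 2, so r2c6=2.
Step 11. [r9c2∈{2,3,6,8}] across row 9, 2 lands solely at r9c2. So r9c2=2.
Step 12. [r3c6∈{7}] only 7 remains possible at r3c6 ⇒ r3c6=7.
Step 13. [r8c7∈{5}] nothing but 5 survives at r8c7. So r8c7=5.
Step 14. [r1c5∈{3}] r1c5's peers cover all but 3, so r1c5=3.
Step 15. [r1c2∈{8}] r1c2 has the single candidate 8, so r1c2=8.
Step 16. [r5c1∈{3,6,8}] 3 has one home in col 1: r5c1, so r5c1=3.
Step 17. [r7c1∈{8,9}] r7c1 is the only open cell in col 1 admitting 8, so r7c1=8.
Step 18. [r2c7∈{1}] only 1 remains possible at r2c7, so r2c7=1.
Step 19. [r2c5∈{6,9}] row 2 places 6 nowhere but r2c5 ⇒ r2c5=6.
Step 20. [r9c9∈{6}] r9c9 has the single candidate 6 ⇒ r9c9=6.
Step 21. [r6c9∈{1}] nothing but 1 survives at r6c9, so r6c9=1.
Step 22. [r3c8∈{8}] r3c8 is down to just 8, so r3c8=8.
Step 23. [r5c3∈{8}] nothing but 8 survives at r5c3 ⇒ r5c3=8.
Step 24. [r8c1∈{6}] r8c1's peers cover all but 6. So r8c1=6.
Step 25. [r3c5∈{9}] nothing but 9 survives at r3c5. So r3c5=9.
Step 26. [r6c7∈{3}] r6c7's peers cover all but 3, so r6c7=3.
Step 27. [r5c4∈{5}] r5c4's peers cover all but 5. So r5c4=5.
Step 28. [r9c5∈{5}] r9c5 is down to just 5, so r9c5=5.
Step 29. [r7c6∈{1}] r7c6 is down to just 1, so r7c6=1.
Step 30. [r5c2∈{6}] nothing but 6 survives at r5c2 ⇒ r5c2=6.
Step 31. [r4c8∈{5}] r4c8 has the single candidate 5, so r4c8=5.
Step 32. [r7c5∈{7}] r7c5 has the single candidate 7, so r7c5=7.
Step 33. [r4c1∈{7}] r4c1 is down to just 7. So r4c1=7.
Step 34. [r2c1∈{9}] nothing but 9 survives at r2c1 ⇒ r2c1=9.
Step 35. [r8c4∈{2}] only 2 remains possible at r8c4, so r8c4=2.
Step 36. [r9c6∈{8}] r9c6 is down to just 8. So r9c6=8.
Step 37. [r4c3∈{4}] r4c3 has the single candidate 4 ⇒ r4c3=4.
Step 38. [r6c8∈{6}] only 6 remains possible at r6c8. So r6c8=6.
Step 39. [r1c1∈{2}] r1c1 has the single candidate 2 ⇒ r1c1=2.
Step 40. [r7c7∈{4}] r7c7 is down to just 4. So r7c7=4.
Step 41. [r1c8∈{7}] only 7 remains possible at r1c8, so r1c8=7.
Step 42. [r3c2∈{3}] r3c2 is down to just 3. So r3c2=3.
Step 43. [r3c9∈{2}] r3c9's peers cover all but 2. So r3c9=2.
Step 44. [r6c4∈{7}] r6c4 is down to just 7 ⇒ r6c4=7.
Step 45. [r9c3∈{3}] only 3 remains possible at r9c3. So r9c3=3.
Step 46. [r7c3∈{9}] nothing but 9 survives at r7c3, so r7c3=9.
Step 47. [r2c9∈{5}] only 5 remains possible at r2c9. So r2c9=5.
Step 48. [r6c6∈{4}] r6c6's peers cover all but 4. So r6c6=4.
Step 49. [r4c2∈{1}] r4c2 is down to just 1 ⇒ r4c2=1.

Answer: 2 8 6 1 3 5 9 7 4 / 9 4 7 8 6 2 1 3 5 / 1 3 5 4 9 7 6 8 2 / 7 1 4 3 2 6 8 5 9 / 3 6 8 5 1 9 2 4 7 / 5 9 2 7 8 4 3 6 1 / 8 5 9 6 7 1 4 2 3 / 6 7 1 2 4 3 5 9 8 / 4 2 3 9 5 8 7 1 6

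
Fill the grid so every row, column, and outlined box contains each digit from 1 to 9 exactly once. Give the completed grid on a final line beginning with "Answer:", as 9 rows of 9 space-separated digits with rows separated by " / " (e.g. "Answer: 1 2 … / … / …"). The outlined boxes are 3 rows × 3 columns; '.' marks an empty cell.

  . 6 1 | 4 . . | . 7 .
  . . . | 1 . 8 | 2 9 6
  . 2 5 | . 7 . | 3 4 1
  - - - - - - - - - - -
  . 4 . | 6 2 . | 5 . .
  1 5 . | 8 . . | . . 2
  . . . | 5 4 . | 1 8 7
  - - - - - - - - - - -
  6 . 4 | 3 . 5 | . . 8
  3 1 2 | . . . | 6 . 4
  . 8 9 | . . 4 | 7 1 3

Step 1. [r3c4∈{9}] only 9 remains possible at r3c4 ⇒ r3c4=9.
Step 2. [r6c2∈{3,9}] in col 2, 9 fits only at r6c2. So r6c2=9.
Step 3. [r6c6∈{3}] only 3 remains possible at r6c6 ⇒ r6c6=3.
Step 4. [r5c5∈{9}] r5c5 is down to just 9, so r5c5=9.
Step 5. [r5c6∈{7}] r5c6's peers cover all but 7, so r5c6=7.
Step 6. [r4c3∈{3,7,8}] 8 has one home in col 3: r4c3 ⇒ r4c3=8.
Step 7. [r2c2∈{3,7}] across col 2, 3 lands solely at r2c2 ⇒ r2c2=3.
Step 8. [r5c3∈{3,6}] r5c3 is the only open cell in col 3 admitting 3, so r5c3=3.
Step 9. [r1c1∈{8,9}] 9 has one home in row 1: r1c1 ⇒ r1c1=9.
Step 10. [r4c1∈{7}] only 7 remains possible at r4c1. So r4c1=7.
Step 11. [r1c5∈{3,5}] in row 1, 3 fits only at r1c5 ⇒ r1c5=3.
Step 12. [r5c8∈{6}] r5c8's peers cover all but 6. So r5c8=6.
Step 13. [r2c5∈{5}] nothing but 5 survives at r2c5, so r2c5=5.
Step 14. [r8c6∈{9}] only 9 remains possible at r8c6, so r8c6=9.
Step 15. [r6c3∈{6}] nothing but 6 survives at r6c3, so r6c3=6.
Step 16. [r6c1∈{2}] only 2 remains possible at r6c1, so r6c1=2.
Step 17. [r5c7∈{4}] r5c7 is down to just 4. So r5c7=4.
Step 18. [r1c9∈{5}] r1c9's peers cover all but 5 ⇒ r1c9=5.
Step 19. [r4c6∈{1}] nothing but 1 survives at r4c6. So r4c6=1.
Step 20. [r7c5∈{1}] r7c5 is down to just 1, so r7c5=1.
Step 21. [r3c1∈{8}] nothing but 8 survives at r3c1. So r3c1=8.
Step 22. [r9c1∈{5}] r9c1's peers cover all but 5. So r9c1=5.
Step 23. [r7c2∈{7}] only 7 remains possible at r7c2, so r7c2=7.
Step 24. [r1c6∈{2}] r1c6 has the single candidate 2. So r1c6=2.
Step 25. [r4c8∈{3}] r4c8 has the single candidate 3, so r4c8=3.
Step 26. [r2c1∈{4}] only 4 remains possible at r2c1, so r2c1=4.
Step 27. [r4c9∈{9}] r4c9 has the single candidate 9, so r4c9=9.
Step 28. [r7c8∈{2}] only 2 remains possible at r7c8. So r7c8=2.
Step 29. [r9c5∈{6}] r9c5's peers cover all but 6. So r9c5=6.
Step 30. [r8c8∈{5}] only 5 remains possible at r8c8, so r8c8=5.
Step 31. [r3c6∈{6}] r3c6 has the single candidate 6. So r3c6=6.
Step 32. [r2c3∈{7}] nothing but 7 survives at r2c3. So r2c3=7.
Step 33. [r9c4∈{2}] nothing but 2 survives at r9c4, so r9c4=2.
Step 34. [r8c5∈{8}] nothing but 8 survives at r8c5, so r8c5=8.
Step 35. [r7c7∈{9}] r7c7's peers cover all but 9. So r7c7=9.
Step 36. [r1c7∈{8}] nothing but 8 survives at r1c7. So r1c7=8.
Step 37. [r8c4∈{7}] r8c4 has the single candidate 7 ⇒ r8c4=7.

Answer: 9 6 1 4 3 2 8 7 5 / 4 3 7 1 5 8 2 9 6 / 8 2 5 9 7 6 3 4 1 / 7 4 8 6 2 1 5 3 9 / 1 5 3 8 9 7 4 6 2 / 2 9 6 5 4 3 1 8 7 / 6 7 4 3 1 5 9 2 8 / 3 1 2 7 8 9 6 5 4 / 5 8 9 2 6 4 7 1 3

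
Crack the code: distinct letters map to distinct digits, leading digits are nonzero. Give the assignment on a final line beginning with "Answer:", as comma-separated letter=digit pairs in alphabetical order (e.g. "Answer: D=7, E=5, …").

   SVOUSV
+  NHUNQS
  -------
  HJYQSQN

Step 1. [H] H is the leading digit of a 7-digit sum of two 6-digit numbers; the final carry is exactly 1. So H=1.
Step 2. [col 1: V + S ≡ N (mod 10)] S=9 is one option consistent with column 1 (V + S ≡ N (mod 10), carry-in 0) — take it ⇒ S=9.
Step 3. [col 1: V + S ≡ N (mod 10)] several values work for N in column 1 (V + S ≡ N (mod 10), carry-in 0); try N=5. So N=5.
Step 4. [col 1: V + S ≡ N (mod 10)] column 1 reads V+S+carry(0)=N with S=9, N=5; with digits 1,5,9 already taken and all letters distinct, the only value for V is 6 ⇒ V=6.
Step 5. [col 2: S + Q ≡ Q (mod 10)] Q=0 is one option consistent with column 2 (S + Q ≡ Q (mod 10), carry-in 1) — take it. So Q=0.
Step 6. [col 3: U + N ≡ S (mod 10)] from column 3 (N=5, S=9, carry-in 1, digits 0,1,5,6,9 already taken and all letters distinct): U must equal 3, so U=3.
Step 7. [col 4: O + U ≡ Q (mod 10)] column 4 reads O+U+carry(0)=Q with U=3, Q=0; with digits 0,1,3,5,6,9 already taken and all letters distinct, the only value for O is 7. So O=7.
Step 8. [col 5: V + H ≡ Y (mod 10)] column 5 reads V+H+carry(1)=Y with V=6, H=1; with digits 0,1,3,5,6,7,9 already taken and all letters distinct, the only value for Y is 8. So Y=8.
Step 9. [col 6: S + N ≡ J (mod 10)] from column 6 (S=9, N=5, carry-in 0, digits 0,1,3,5,6,7,8,9 already taken and all letters distinct): J must equal 4, so J=4.

Answer: H=1, J=4, N=5, O=7, Q=0, S=9, U=3, V=6, Y=8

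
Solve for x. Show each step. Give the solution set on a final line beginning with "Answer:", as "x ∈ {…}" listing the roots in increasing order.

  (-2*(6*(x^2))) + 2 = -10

Step 1. [(-2*(6*(x^2))) + 2 = -10] peel the +2: subtract 2 from each side, so sub: -2*(6*(x^2)) = -12.
Step 2. [-2*(6*(x^2)) = -12] divide by the outer -2. So div: 6*(x^2) = 6.
Step 3. [6*(x^2) = 6] divide by the outer 6. So div: x^2 = 1.
Step 4. [x^2 = 1] √ both sides: 1 ≥ 0 gives two branches, so sqrt: x = 1 or -1.

Answer: x ∈ {-1, 1}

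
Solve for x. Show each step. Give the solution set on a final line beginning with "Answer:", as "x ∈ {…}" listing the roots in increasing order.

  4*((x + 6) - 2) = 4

Step 1. [4*((x + 6) - 2) = 4] leading coefficient 4: divide by 4, so div: (x + 6) - 2 = 1.
Step 2. [(x + 6) - 2 = 1] add 2: x sits inside (… - 2), so sub: x + 6 = 3.
Step 3. [x + 6 = 3] 6 comes off first (subtract 6). So sub: x = -3.

Answer: x ∈ {-3}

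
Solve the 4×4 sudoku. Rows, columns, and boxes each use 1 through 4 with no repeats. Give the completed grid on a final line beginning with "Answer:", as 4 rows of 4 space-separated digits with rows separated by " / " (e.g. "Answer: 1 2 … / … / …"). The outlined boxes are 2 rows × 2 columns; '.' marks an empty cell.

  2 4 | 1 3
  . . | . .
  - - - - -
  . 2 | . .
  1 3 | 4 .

Step 1. [r2c3∈{2}] r2c3's peers cover all but 2, so r2c3=2.
Step 2. [r2c1∈{3}] r2c1's peers cover all but 3 ⇒ r2c1=3.
Step 3. [r3c1∈{4}] r3c1 is down to just 4. So r3c1=4.
Step 4. [r2c4∈{4}] r2c4 has the single candidate 4, so r2c4=4.
Step 5. [r2c2∈{1}] r2c2's peers cover all but 1. So r2c2=1.
Step 6. [r3c3∈{3}] r3c3 has the single candidate 3. So r3c3=3.
Step 7. [r4c4∈{2}] nothing but 2 survives at r4c4. So r4c4=2.
Step 8. [r3c4∈{1}] r3c4's peers cover all but 1, so r3c4=1.

Answer: 2 4 1 3 / 3 1 2 4 / 4 2 3 1 / 1 3 4 2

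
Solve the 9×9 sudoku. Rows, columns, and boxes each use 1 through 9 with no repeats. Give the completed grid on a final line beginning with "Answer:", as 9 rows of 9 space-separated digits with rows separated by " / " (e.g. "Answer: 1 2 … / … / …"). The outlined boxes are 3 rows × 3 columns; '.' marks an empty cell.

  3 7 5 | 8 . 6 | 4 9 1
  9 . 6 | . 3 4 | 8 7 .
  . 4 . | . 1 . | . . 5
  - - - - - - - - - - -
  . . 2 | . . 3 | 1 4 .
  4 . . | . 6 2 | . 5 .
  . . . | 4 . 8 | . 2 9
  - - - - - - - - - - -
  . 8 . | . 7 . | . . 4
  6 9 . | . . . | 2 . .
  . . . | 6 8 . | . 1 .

Step 1. [r7c4∈{1,2,3,5,9}] box 8 places 2 nowhere but r7c4, so r7c4=2.
Step 2. [r5c4∈{1,7,9}] r5c4 is the only open cell in box 5 admitting 1 ⇒ r5c4=1.
Step 3. [r5c2∈{3}] only 3 remains possible at r5c2 ⇒ r5c2=3.
Step 4. [r4c4∈{5,7,9}] box 5 places 7 nowhere but r4c4 ⇒ r4c4=7.
Step 5. [r6c7∈{3,6,7}] in row 6, 3 fits only at r6c7 ⇒ r6c7=3.
Step 6. [r6c5∈{5}] nothing but 5 survives at r6c5, so r6c5=5.
Step 7. [r8c4∈{3,5}] across col 4, 3 lands solely at r8c4 ⇒ r8c4=3.
Step 8. [r5c7∈{7}] r5c7 is down to just 7 ⇒ r5c7=7.
Step 9. [r9c9∈{3,7}] col 9 places 3 nowhere but r9c9, so r9c9=3.
Step 10. [r3c1∈{2,8}] across row 3, 2 lands solely at r3c1 ⇒ r3c1=2.
Step 11. [r5c9∈{8}] r5c9 has the single candidate 8 ⇒ r5c9=8.
Step 12. [r8c6∈{1,5}] 5 has one home in row 8: r8c6, so r8c6=5.
Step 13. [r8c3∈{1,4,7}] r8c3 is the only open cell in row 8 admitting 1 ⇒ r8c3=1.
Step 14. [r7c1∈{5}] r7c1 is down to just 5. So r7c1=5.
Step 15. [r9c6∈{9}] r9c6's peers cover all but 9, so r9c6=9.
Step 16. [r9c1∈{7}] nothing but 7 survives at r9c1. So r9c1=7.
Step 17. [r7c8∈{6}] r7c8 is down to just 6, so r7c8=6.
Step 18. [r6c2∈{1,6}] row 6 places 6 nowhere but r6c2, so r6c2=6.
Step 19. [r3c6∈{7}] only 7 remains possible at r3c6 ⇒ r3c6=7.
Step 20. [r1c5∈{2}] r1c5 has the single candidate 2 ⇒ r1c5=2.
Step 21. [r5c3∈{9}] r5c3 is down to just 9 ⇒ r5c3=9.
Step 22. [r8c8∈{8}] nothing but 8 survives at r8c8 ⇒ r8c8=8.
Step 23. [r8c9∈{7}] r8c9 is down to just 7 ⇒ r8c9=7.
Step 24. [r2c9∈{2}] r2c9's peers cover all but 2 ⇒ r2c9=2.
Step 25. [r7c3∈{3}] r7c3's peers cover all but 3, so r7c3=3.
Step 26. [r8c5∈{4}] only 4 remains possible at r8c5. So r8c5=4.
Step 27. [r9c2∈{2}] r9c2 has the single candidate 2, so r9c2=2.
Step 28. [r3c8∈{3}] only 3 remains possible at r3c8. So r3c8=3.
Step 29. [r6c3∈{7}] r6c3's peers cover all but 7 ⇒ r6c3=7.
Step 30. [r6c1∈{1}] only 1 remains possible at r6c1 ⇒ r6c1=1.
Step 31. [r4c9∈{6}] r4c9's peers cover all but 6, so r4c9=6.
Step 32. [r4c2∈{5}] r4c2's peers cover all but 5 ⇒ r4c2=5.
Step 33. [r3c4∈{9}] only 9 remains possible at r3c4 ⇒ r3c4=9.
Step 34. [r9c3∈{4}] only 4 remains possible at r9c3. So r9c3=4.
Step 35. [r7c7∈{9}] nothing but 9 survives at r7c7. So r7c7=9.
Step 36. [r7c6∈{1}] r7c6's peers cover all but 1. So r7c6=1.
Step 37. [r9c7∈{5}] r9c7's peers cover all but 5. So r9c7=5.
Step 38. [r2c2∈{1}] nothing but 1 survives at r2c2, so r2c2=1.
Step 39. [r3c7∈{6}] r3c7 is down to just 6 ⇒ r3c7=6.
Step 40. [r4c5∈{9}] nothing but 9 survives at r4c5 ⇒ r4c5=9.
Step 41. [r4c1∈{8}] r4c1 has the single candidate 8, so r4c1=8.
Step 42. [r2c4∈{5}] r2c4's peers cover all but 5 ⇒ r2c4=5.
Step 43. [r3c3∈{8}] r3c3 has the single candidate 8 ⇒ r3c3=8.

Answer: 3 7 5 8 2 6 4 9 1 / 9 1 6 5 3 4 8 7 2 / 2 4 8 9 1 7 6 3 5 / 8 5 2 7 9 3 1 4 6 / 4 3 9 1 6 2 7 5 8 / 1 6 7 4 5 8 3 2 9 / 5 8 3 2 7 1 9 6 4 / 6 9 1 3 4 5 2 8 7 / 7 2 4 6 8 9 5 1 3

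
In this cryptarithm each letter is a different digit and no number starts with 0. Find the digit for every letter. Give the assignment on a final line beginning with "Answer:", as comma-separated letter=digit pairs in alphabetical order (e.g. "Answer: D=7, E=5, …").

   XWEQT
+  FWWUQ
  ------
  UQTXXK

Step 1. [col 1: T + Q ≡ K (mod 10)] no forcing yet in column 1 (carry-in 0); T=3 is free and consistent — try it, so T=3.
Step 2. [U] adding two 5-digit numbers gives at most 5+1 digits, and here it does — U is that final carry and must be 1. So U=1.
Step 3. [col 1: T + Q ≡ K (mod 10)] K=7 is one option consistent with column 1 (T + Q ≡ K (mod 10), carry-in 0) — take it ⇒ K=7.
Step 4. [col 1: T + Q ≡ K (mod 10)] column 1: given T=3, K=7, carry-in 0, and digits 1,3,7 already taken and all letters distinct, T+Q≡K (mod 10) forces Q=4. So Q=4.
Step 5. [col 2: Q + U ≡ X (mod 10)] column 2 reads Q+U+carry(0)=X with Q=4, U=1; with digits 1,3,4,7 already taken and all letters distinct, the only value for X is 5 ⇒ X=5.
Step 6. [col 3: E + W ≡ X (mod 10)] column 3 (E + W ≡ X (mod 10), carry-in 0) doesn't pin E yet; pick E=9 and continue, so E=9.
Step 7. [col 3: E + W ≡ X (mod 10)] from column 3 (E=9, X=5, carry-in 0, digits 1,3,4,5,7,9 already taken and all letters distinct): W must equal 6. So W=6.
Step 8. [col 5: X + F ≡ Q (mod 10)] in column 5 we have X+F≡Q with carry-in 1; given X=5, Q=4 and digits 1,3,4,5,6,7,9 already taken and all letters distinct, that pins F to 8, so F=8.

Answer: E=9, F=8, K=7, Q=4, T=3, U=1, W=6, X=5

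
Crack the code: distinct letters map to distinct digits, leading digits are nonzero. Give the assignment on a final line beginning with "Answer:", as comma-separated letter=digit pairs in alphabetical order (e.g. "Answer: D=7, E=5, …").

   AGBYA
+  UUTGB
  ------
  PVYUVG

Step 1. [col 1: A + B ≡ G (mod 10)] several values work for B in column 1 (A + B ≡ G (mod 10), carry-in 0); try B=2 ⇒ B=2.
Step 2. [P] P is the leading digit of a 6-digit sum of two 5-digit numbers; the final carry is exactly 1, so P=1.
Step 3. [col 1: A + B ≡ G (mod 10)] G=9 is one option consistent with column 1 (A + B ≡ G (mod 10), carry-in 0) — take it. So G=9.
Step 4. [col 1: A + B ≡ G (mod 10)] column 1: given B=2, G=9, carry-in 0, and digits 1,2,9 already taken and all letters distinct, A+B≡G (mod 10) forces A=7 ⇒ A=7.
Step 5. [col 2: Y + G ≡ V (mod 10)] column 2 (Y + G ≡ V (mod 10), carry-in 0) doesn't pin Y yet; pick Y=5 and continue, so Y=5.
Step 6. [col 2: Y + G ≡ V (mod 10)] column 2: given Y=5, G=9, carry-in 0, and digits 1,2,5,7,9 already taken and all letters distinct, Y+G≡V (mod 10) forces V=4 ⇒ V=4.
Step 7. [col 3: B + T ≡ U (mod 10)] no forcing yet in column 3 (carry-in 1); U=6 is free and consistent — try it. So U=6.
Step 8. [col 3: B + T ≡ U (mod 10)] column 3 reads B+T+carry(1)=U with B=2, U=6; with digits 1,2,4,5,6,7,9 already taken and all letters distinct, the only value for T is 3. So T=3.

Answer: A=7, B=2, G=9, P=1, T=3, U=6, V=4, Y=5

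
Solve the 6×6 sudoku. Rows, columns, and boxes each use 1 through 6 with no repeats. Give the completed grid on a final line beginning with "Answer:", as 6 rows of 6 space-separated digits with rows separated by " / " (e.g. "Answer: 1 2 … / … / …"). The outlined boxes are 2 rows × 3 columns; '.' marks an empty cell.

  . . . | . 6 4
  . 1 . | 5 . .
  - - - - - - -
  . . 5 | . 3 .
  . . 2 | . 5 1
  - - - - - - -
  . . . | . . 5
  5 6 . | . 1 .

Step 1. [r1c3∈{3}] r1c3 has the single candidate 3. So r1c3=3.
Step 2. [r5c5∈{2,4}] r5c5 is the only open cell in col 5 admitting 4, so r5c5=4.
Step 3. [r3c6∈{2,6}] r3c6 is the only open cell in col 6 admitting 6, so r3c6=6.
Step 4. [r3c2∈{4}] nothing but 4 survives at r3c2 ⇒ r3c2=4.
Step 5. [r1c1∈{2}] r1c1's peers cover all but 2 ⇒ r1c1=2.
Step 6. [r5c4∈{2,3,6}] row 5 places 6 nowhere but r5c4. So r5c4=6.
Step 7. [r4c1∈{3,6}] row 4 places 6 nowhere but r4c1 ⇒ r4c1=6.
Step 8. [r2c6∈{2,3}] row 2 places 3 nowhere but r2c6. So r2c6=3.
Step 9. [r5c1∈{1,3}] col 1 places 3 nowhere but r5c1 ⇒ r5c1=3.
Step 10. [r6c6∈{2}] r6c6's peers cover all but 2 ⇒ r6c6=2.
Step 11. [r6c3∈{4}] only 4 remains possible at r6c3, so r6c3=4.
Step 12. [r5c2∈{2}] nothing but 2 survives at r5c2, so r5c2=2.
Step 13. [r4c2∈{3}] nothing but 3 survives at r4c2 ⇒ r4c2=3.
Step 14. [r6c4∈{3}] only 3 remains possible at r6c4 ⇒ r6c4=3.
Step 15. [r2c1∈{4}] r2c1 has the single candidate 4, so r2c1=4.
Step 16. [r2c5∈{2}] r2c5's peers cover all but 2 ⇒ r2c5=2.
Step 17. [r3c4∈{2}] r3c4 has the single candidate 2. So r3c4=2.
Step 18. [r3c1∈{1}] nothing but 1 survives at r3c1, so r3c1=1.
Step 19. [r1c2∈{5}] nothing but 5 survives at r1c2 ⇒ r1c2=5.
Step 20. [r5c3∈{1}] r5c3's peers cover all but 1. So r5c3=1.
Step 21. [r4c4∈{4}] r4c4 is down to just 4, so r4c4=4.
Step 22. [r2c3∈{6}] nothing but 6 survives at r2c3. So r2c3=6.
Step 23. [r1c4∈{1}] r1c4 has the single candidate 1, so r1c4=1.

Answer: 2 5 3 1 6 4 / 4 1 6 5 2 3 / 1 4 5 2 3 6 / 6 3 2 4 5 1 / 3 2 1 6 4 5 / 5 6 4 3 1 2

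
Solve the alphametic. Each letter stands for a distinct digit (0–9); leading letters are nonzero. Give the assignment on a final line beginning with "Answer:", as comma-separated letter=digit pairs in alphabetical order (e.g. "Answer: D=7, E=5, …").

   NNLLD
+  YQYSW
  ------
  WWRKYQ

Step 1. [col 1: D + W ≡ Q (mod 10)] column 1 (D + W ≡ Q (mod 10), carry-in 0) doesn't pin Q yet; pick Q=5 and continue, so Q=5.
Step 2. [col 1: D + W ≡ Q (mod 10)] column 1 (D + W ≡ Q (mod 10), carry-in 0) doesn't pin D yet; pick D=4 and continue, so D=4.
Step 3. [col 1: D + W ≡ Q (mod 10)] from column 1 (D=4, Q=5, carry-in 0, digits 4,5 already taken and all letters distinct): W must equal 1, so W=1.
Step 4. [col 2: L + S ≡ Y (mod 10)] no forcing yet in column 2 (carry-in 0); Y=8 is free and consistent — try it. So Y=8.
Step 5. [col 2: L + S ≡ Y (mod 10)] no forcing yet in column 2 (carry-in 0); L=2 is free and consistent — try it ⇒ L=2.
Step 6. [col 2: L + S ≡ Y (mod 10)] column 2 reads L+S+carry(0)=Y with L=2, Y=8; with digits 1,2,4,5,8 already taken and all letters distinct, the only value for S is 6. So S=6.
Step 7. [col 3: L + Y ≡ K (mod 10)] from column 3 (L=2, Y=8, carry-in 0, digits 1,2,4,5,6,8 already taken and all letters distinct): K must equal 0. So K=0.
Step 8. [col 4: N + Q ≡ R (mod 10)] several values work for N in column 4 (N + Q ≡ R (mod 10), carry-in 1); try N=3. So N=3.
Step 9. [col 4: N + Q ≡ R (mod 10)] from column 4 (N=3, Q=5, carry-in 1, digits 0,1,2,3,4,5,6,8 already taken and all letters distinct): R must equal 9 ⇒ R=9.

Answer: D=4, K=0, L=2, N=3, Q=5, R=9, S=6, W=1, Y=8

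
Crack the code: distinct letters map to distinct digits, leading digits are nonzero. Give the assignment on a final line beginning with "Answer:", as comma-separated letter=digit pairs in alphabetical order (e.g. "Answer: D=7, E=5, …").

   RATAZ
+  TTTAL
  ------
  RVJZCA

Step 1. [col 1: Z + L ≡ A (mod 10)] column 1 (Z + L ≡ A (mod 10), carry-in 0) doesn't pin Z yet; pick Z=7 and continue ⇒ Z=7.
Step 2. [col 1: Z + L ≡ A (mod 10)] no forcing yet in column 1 (carry-in 0); L=9 is free and consistent — try it, so L=9.
Step 3. [R] adding two 5-digit numbers gives at most 5+1 digits, and here it does — R is that final carry and must be 1, so R=1.
Step 4. [col 1: Z + L ≡ A (mod 10)] column 1 reads Z+L+carry(0)=A with Z=7, L=9; with digits 1,7,9 already taken and all letters distinct, the only value for A is 6 ⇒ A=6.
Step 5. [col 2: A + A ≡ C (mod 10)] from column 2 (A=6, carry-in 1, digits 1,6,7,9 already taken and all letters distinct): C must equal 3, so C=3.
Step 6. [col 3: T + T ≡ Z (mod 10)] from column 3 (Z=7, carry-in 1, digits 1,3,6,7,9 already taken and all letters distinct): T must equal 8. So T=8.
Step 7. [col 4: A + T ≡ J (mod 10)] in column 4 we have A+T≡J with carry-in 1; given A=6, T=8 and digits 1,3,6,7,8,9 already taken and all letters distinct, that pins J to 5. So J=5.
Step 8. [col 5: R + T ≡ V (mod 10)] in column 5 we have R+T≡V with carry-in 1; given R=1, T=8 and digits 1,3,5,6,7,8,9 already taken and all letters distinct, that pins V to 0 ⇒ V=0.

Answer: A=6, C=3, J=5, L=9, R=1, T=8, V=0, Z=7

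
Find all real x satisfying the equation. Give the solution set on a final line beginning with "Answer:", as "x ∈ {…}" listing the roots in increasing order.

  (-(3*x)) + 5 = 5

Step 1. [(-(3*x)) + 5 = 5] the outer +5 inverts by subtracting 5 ⇒ sub: -(3*x) = 0.
Step 2. [-(3*x) = 0] flip signs both sides ⇒ neg: 3*x = 0.
Step 3. [3*x = 0] 3 out front; divide by 3 ⇒ div: x = 0.

Answer: x ∈ {0}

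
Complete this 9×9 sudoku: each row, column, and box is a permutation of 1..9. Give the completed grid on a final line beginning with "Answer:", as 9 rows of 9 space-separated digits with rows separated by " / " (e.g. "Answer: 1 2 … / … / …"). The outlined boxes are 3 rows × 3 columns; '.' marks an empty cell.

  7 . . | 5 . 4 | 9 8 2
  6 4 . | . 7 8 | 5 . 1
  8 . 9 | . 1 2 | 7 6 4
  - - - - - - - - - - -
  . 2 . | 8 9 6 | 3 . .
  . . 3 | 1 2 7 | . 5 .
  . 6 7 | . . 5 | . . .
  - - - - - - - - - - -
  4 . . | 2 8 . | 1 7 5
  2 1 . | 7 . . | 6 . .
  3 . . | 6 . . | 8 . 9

Step 1. [r6c4∈{3,4}] across col 4, 4 lands solely at r6c4 ⇒ r6c4=4.
Step 2. [r9c3∈{5}] only 5 remains possible at r9c3, so r9c3=5.
Step 3. [r3c4∈{3}] r3c4's peers cover all but 3. So r3c4=3.
Step 4. [r8c9∈{3}] only 3 remains possible at r8c9, so r8c9=3.
Step 5. [r8c8∈{4}] r8c8 is down to just 4, so r8c8=4.
Step 6. [r6c8∈{1,2,9}] 9 has one home in col 8: r6c8. So r6c8=9.
Step 7. [r4c8∈{1}] r4c8 is down to just 1 ⇒ r4c8=1.
Step 8. [r7c2∈{9}] only 9 remains possible at r7c2, so r7c2=9.
Step 9. [r6c9∈{8}] r6c9 is down to just 8. So r6c9=8.
Step 10. [r5c1∈{9}] r5c1 is down to just 9. So r5c1=9.
Step 11. [r9c5∈{4}] r9c5 has the single candidate 4, so r9c5=4.
Step 12. [r8c3∈{8}] only 8 remains possible at r8c3, so r8c3=8.
Step 13. [r9c8∈{2}] r9c8 has the single candidate 2 ⇒ r9c8=2.
Step 14. [r6c5∈{3}] r6c5 has the single candidate 3. So r6c5=3.
Step 15. [r7c3∈{6}] r7c3 is down to just 6 ⇒ r7c3=6.
Step 16. [r1c3∈{1}] r1c3's peers cover all but 1. So r1c3=1.
Step 17. [r4c9∈{7}] nothing but 7 survives at r4c9, so r4c9=7.
Step 18. [r2c8∈{3}] r2c8 has the single candidate 3 ⇒ r2c8=3.
Step 19. [r8c5∈{5}] r8c5 has the single candidate 5. So r8c5=5.
Step 20. [r6c7∈{2}] only 2 remains possible at r6c7, so r6c7=2.
Step 21. [r4c3∈{4}] r4c3 is down to just 4, so r4c3=4.
Step 22. [r6c1∈{1}] r6c1 is down to just 1. So r6c1=1.
Step 23. [r2c4∈{9}] nothing but 9 survives at r2c4. So r2c4=9.
Step 24. [r3c2∈{5}] r3c2 has the single candidate 5, so r3c2=5.
Step 25. [r7c6∈{3}] r7c6 has the single candidate 3 ⇒ r7c6=3.
Step 26. [r5c7∈{4}] r5c7 has the single candidate 4. So r5c7=4.
Step 27. [r8c6∈{9}] r8c6 is down to just 9, so r8c6=9.
Step 28. [r1c2∈{3}] r1c2's peers cover all but 3 ⇒ r1c2=3.
Step 29. [r4c1∈{5}] r4c1 is down to just 5 ⇒ r4c1=5.
Step 30. [r2c3∈{2}] r2c3's peers cover all but 2. So r2c3=2.
Step 31. [r5c9∈{6}] r5c9 is down to just 6. So r5c9=6.
Step 32. [r1c5∈{6}] r1c5 is down to just 6, so r1c5=6.
Step 33. [r5c2∈{8}] r5c2 is down to just 8 ⇒ r5c2=8.
Step 34. [r9c2∈{7}] nothing but 7 survives at r9c2, so r9c2=7.
Step 35. [r9c6∈{1}] r9c6 is down to just 1 ⇒ r9c6=1.

Answer: 7 3 1 5 6 4 9 8 2 / 6 4 2 9 7 8 5 3 1 / 8 5 9 3 1 2 7 6 4 / 5 2 4 8 9 6 3 1 7 / 9 8 3 1 2 7 4 5 6 / 1 6 7 4 3 5 2 9 8 / 4 9 6 2 8 3 1 7 5 / 2 1 8 7 5 9 6 4 3 / 3 7 5 6 4 1 8 2 9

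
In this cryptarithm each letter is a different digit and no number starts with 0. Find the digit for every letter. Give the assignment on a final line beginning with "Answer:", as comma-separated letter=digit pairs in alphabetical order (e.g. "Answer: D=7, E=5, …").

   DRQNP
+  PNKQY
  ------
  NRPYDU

Step 1. [col 1: P + Y ≡ U (mod 10)] no forcing yet in column 1 (carry-in 0); Y=3 is free and consistent — try it, so Y=3.
Step 2. [N] N is the leading digit of a 6-digit sum of two 5-digit numbers; the final carry is exactly 1. So N=1.
Step 3. [col 1: P + Y ≡ U (mod 10)] several values work for P in column 1 (P + Y ≡ U (mod 10), carry-in 0); try P=2, so P=2.
Step 4. [col 1: P + Y ≡ U (mod 10)] from column 1 (P=2, Y=3, carry-in 0, digits 1,2,3 already taken and all letters distinct): U must equal 5, so U=5.
Step 5. [col 2: N + Q ≡ D (mod 10)] Q=7 is one option consistent with column 2 (N + Q ≡ D (mod 10), carry-in 0) — take it, so Q=7.
Step 6. [col 2: N + Q ≡ D (mod 10)] column 2: given N=1, Q=7, carry-in 0, and digits 1,2,3,5,7 already taken and all letters distinct, N+Q≡D (mod 10) forces D=8. So D=8.
Step 7. [col 3: Q + K ≡ Y (mod 10)] in column 3 we have Q+K≡Y with carry-in 0; given Q=7, Y=3 and digits 1,2,3,5,7,8 already taken and all letters distinct, that pins K to 6 ⇒ K=6.
Step 8. [col 4: R + N ≡ P (mod 10)] column 4 reads R+N+carry(1)=P with N=1, P=2; with digits 1,2,3,5,6,7,8 already taken and all letters distinct, the only value for R is 0 ⇒ R=0.

Answer: D=8, K=6, N=1, P=2, Q=7, R=0, U=5, Y=3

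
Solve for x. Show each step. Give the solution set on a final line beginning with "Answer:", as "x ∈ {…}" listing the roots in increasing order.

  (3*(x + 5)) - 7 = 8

Step 1. [(3*(x + 5)) - 7 = 8] -7 is outermost — add 7 both sides ⇒ sub: 3*(x + 5) = 15.
Step 2. [3*(x + 5) = 15] leading coefficient 3: divide by 3. So div: x + 5 = 5.
Step 3. [x + 5 = 5] 5 comes off first (subtract 5), so sub: x = 0.

Answer: x ∈ {0}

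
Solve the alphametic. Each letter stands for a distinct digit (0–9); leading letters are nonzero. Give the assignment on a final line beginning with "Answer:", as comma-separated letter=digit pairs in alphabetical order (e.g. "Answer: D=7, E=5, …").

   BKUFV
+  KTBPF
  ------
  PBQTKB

Step 1. [col 1: V + F ≡ B (mod 10)] several values work for F in column 1 (V + F ≡ B (mod 10), carry-in 0); try F=7. So F=7.
Step 2. [P] adding two 5-digit numbers gives at most 5+1 digits, and here it does — P is that final carry and must be 1, so P=1.
Step 3. [col 1: V + F ≡ B (mod 10)] several values work for B in column 1 (V + F ≡ B (mod 10), carry-in 0); try B=3 ⇒ B=3.
Step 4. [col 1: V + F ≡ B (mod 10)] column 1 reads V+F+carry(0)=B with F=7, B=3; with digits 1,3,7 already taken and all letters distinct, the only value for V is 6, so V=6.
Step 5. [col 2: F + P ≡ K (mod 10)] column 2 reads F+P+carry(1)=K with F=7, P=1; with digits 1,3,6,7 already taken and all letters distinct, the only value for K is 9 ⇒ K=9.
Step 6. [col 3: U + B ≡ T (mod 10)] T=5 is one option consistent with column 3 (U + B ≡ T (mod 10), carry-in 0) — take it. So T=5.
Step 7. [col 3: U + B ≡ T (mod 10)] column 3: given B=3, T=5, carry-in 0, and digits 1,3,5,6,7,9 already taken and all letters distinct, U+B≡T (mod 10) forces U=2, so U=2.
Step 8. [col 4: K + T ≡ Q (mod 10)] from column 4 (K=9, T=5, carry-in 0, digits 1,2,3,5,6,7,9 already taken and all letters distinct): Q must equal 4, so Q=4.

Answer: B=3, F=7, K=9, P=1, Q=4, T=5, U=2, V=6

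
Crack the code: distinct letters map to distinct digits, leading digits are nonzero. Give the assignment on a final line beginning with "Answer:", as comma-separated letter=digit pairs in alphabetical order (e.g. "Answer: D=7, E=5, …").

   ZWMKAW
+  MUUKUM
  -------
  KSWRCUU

Step 1. [col 1: W + M ≡ U (mod 10)] U=9 is one option consistent with column 1 (W + M ≡ U (mod 10), carry-in 0) — take it. So U=9.
Step 2. [col 1: W + M ≡ U (mod 10)] M=6 is one option consistent with column 1 (W + M ≡ U (mod 10), carry-in 0) — take it ⇒ M=6.
Step 3. [K] K is the leading digit of a 7-digit sum of two 6-digit numbers; the final carry is exactly 1, so K=1.
Step 4. [col 1: W + M ≡ U (mod 10)] column 1: given M=6, U=9, carry-in 0, and digits 1,6,9 already taken and all letters distinct, W+M≡U (mod 10) forces W=3, so W=3.
Step 5. [col 2: A + U ≡ U (mod 10)] column 2 reads A+U+carry(0)=U with U=9; with digits 1,3,6,9 already taken and all letters distinct, the only value for A is 0, so A=0.
Step 6. [col 3: K + K ≡ C (mod 10)] column 3 reads K+K+carry(0)=C with K=1; with digits 0,1,3,6,9 already taken and all letters distinct, the only value for C is 2. So C=2.
Step 7. [col 4: M + U ≡ R (mod 10)] column 4 reads M+U+carry(0)=R with M=6, U=9; with digits 0,1,2,3,6,9 already taken and all letters distinct, the only value for R is 5. So R=5.
Step 8. [col 6: Z + M ≡ S (mod 10)] column 6: given M=6, carry-in 1, and digits 0,1,2,3,5,6,9 already taken and all letters distinct, Z+M≡S (mod 10) forces Z=7. So Z=7.
Step 9. [col 6: Z + M ≡ S (mod 10)] column 6: given Z=7, M=6, carry-in 1, and digits 0,1,2,3,5,6,7,9 already taken and all letters distinct, Z+M≡S (mod 10) forces S=4 ⇒ S=4.

Answer: A=0, C=2, K=1, M=6, R=5, S=4, U=9, W=3, Z=7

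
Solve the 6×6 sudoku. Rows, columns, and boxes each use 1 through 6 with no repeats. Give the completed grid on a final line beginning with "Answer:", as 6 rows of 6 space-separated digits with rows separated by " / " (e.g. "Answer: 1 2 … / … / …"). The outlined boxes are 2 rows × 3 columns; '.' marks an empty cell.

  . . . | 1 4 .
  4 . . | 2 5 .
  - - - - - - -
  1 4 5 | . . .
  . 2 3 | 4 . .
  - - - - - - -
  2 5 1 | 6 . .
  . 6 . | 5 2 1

Step 1. [r1c2∈{3}] nothing but 3 survives at r1c2. So r1c2=3.
Step 2. [r1c6∈{6}] nothing but 6 survives at r1c6. So r1c6=6.
Step 3. [r5c5∈{3}] r5c5's peers cover all but 3 ⇒ r5c5=3.
Step 4. [r3c6∈{2,3}] 2 has one home in row 3: r3c6. So r3c6=2.
Step 5. [r4c1∈{6}] nothing but 6 survives at r4c1. So r4c1=6.
Step 6. [r6c3∈{4}] nothing but 4 survives at r6c3, so r6c3=4.
Step 7. [r1c3∈{2}] nothing but 2 survives at r1c3, so r1c3=2.
Step 8. [r6c1∈{3}] r6c1 is down to just 3 ⇒ r6c1=3.
Step 9. [r2c6∈{3}] r2c6 is down to just 3 ⇒ r2c6=3.
Step 10. [r5c6∈{4}] r5c6 is down to just 4. So r5c6=4.
Step 11. [r4c5∈{1}] nothing but 1 survives at r4c5 ⇒ r4c5=1.
Step 12. [r4c6∈{5}] only 5 remains possible at r4c6. So r4c6=5.
Step 13. [r3c4∈{3}] r3c4's peers cover all but 3 ⇒ r3c4=3.
Step 14. [r3c5∈{6}] nothing but 6 survives at r3c5 ⇒ r3c5=6.
Step 15. [r2c2∈{1}] r2c2's peers cover all but 1. So r2c2=1.
Step 16. [r1c1∈{5}] r1c1's peers cover all but 5 ⇒ r1c1=5.
Step 17. [r2c3∈{6}] r2c3 is down to just 6 ⇒ r2c3=6.

Answer: 5 3 2 1 4 6 / 4 1 6 2 5 3 / 1 4 5 3 6 2 / 6 2 3 4 1 5 / 2 5 1 6 3 4 / 3 6 4 5 2 1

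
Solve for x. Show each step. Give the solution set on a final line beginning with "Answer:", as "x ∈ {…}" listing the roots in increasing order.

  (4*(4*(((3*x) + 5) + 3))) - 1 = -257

Step 1. [(4*(4*(((3*x) + 5) + 3))) - 1 = -257] the outer -1 inverts by adding 1. So sub: 4*(4*(((3*x) + 5) + 3)) = -256.
Step 2. [4*(4*(((3*x) + 5) + 3)) = -256] 4·(inner) — divide through by 4 ⇒ div: 4*(((3*x) + 5) + 3) = -64.
Step 3. [4*(((3*x) + 5) + 3) = -64] LHS = 4·(…); ÷4 both sides, so div: ((3*x) + 5) + 3 = -16.
Step 4. [((3*x) + 5) + 3 = -16] the outer +3 inverts by subtracting 3, so sub: (3*x) + 5 = -19.
Step 5. [(3*x) + 5 = -19] peel the +5: subtract 5 from each side, so sub: 3*x = -24.
Step 6. [3*x = -24] divide by the outer 3. So div: x = -8.

Answer: x ∈ {-8}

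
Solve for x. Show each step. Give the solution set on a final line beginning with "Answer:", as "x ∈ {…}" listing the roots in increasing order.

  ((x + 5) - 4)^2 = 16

Step 1. [((x + 5) - 4)^2 = 16] 16 ≥ 0, LHS is (·)² — take ±√ ⇒ sqrt: (x + 5) - 4 = 4 or -4.
Step 2. [(x + 5) - 4 = 4 or -4] 4 comes off first (add 4), so sub: x + 5 = 8 or 0.
Step 3. [x + 5 = 8 or 0] 5 comes off first (subtract 5) ⇒ sub: x = 3 or -5.

Answer: x ∈ {-5, 3}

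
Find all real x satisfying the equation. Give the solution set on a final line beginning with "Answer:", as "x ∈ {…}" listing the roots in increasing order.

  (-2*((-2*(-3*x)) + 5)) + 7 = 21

Step 1. [(-2*((-2*(-3*x)) + 5)) + 7 = 21] +7 is outermost — subtract 7 both sides ⇒ sub: -2*((-2*(-3*x)) + 5) = 14.
Step 2. [-2*((-2*(-3*x)) + 5) = 14] leading coefficient -2: divide by -2 ⇒ div: (-2*(-3*x)) + 5 = -7.
Step 3. [(-2*(-3*x)) + 5 = -7] the outer +5 inverts by subtracting 5. So sub: -2*(-3*x) = -12.
Step 4. [-2*(-3*x) = -12] divide by the outer -2 ⇒ div: -3*x = 6.
Step 5. [-3*x = 6] divide by the outer -3 ⇒ div: x = -2.

Answer: x ∈ {-2}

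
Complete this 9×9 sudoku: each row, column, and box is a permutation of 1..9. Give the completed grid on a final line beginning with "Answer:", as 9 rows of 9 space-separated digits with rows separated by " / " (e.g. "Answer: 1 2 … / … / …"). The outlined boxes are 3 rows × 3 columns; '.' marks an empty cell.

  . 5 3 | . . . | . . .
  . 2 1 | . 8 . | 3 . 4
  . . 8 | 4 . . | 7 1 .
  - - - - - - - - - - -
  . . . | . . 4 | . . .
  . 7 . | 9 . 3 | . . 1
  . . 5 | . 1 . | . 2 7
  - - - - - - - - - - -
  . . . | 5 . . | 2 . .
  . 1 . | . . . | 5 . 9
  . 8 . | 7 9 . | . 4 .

Step 1. [r2c4∈{6}] r2c4 has the single candidate 6 ⇒ r2c4=6.
Step 2. [r1c1∈{4,6,7,9}] 4 has one home in row 1: r1c1. So r1c1=4.
Step 3. [r8c4∈{2,3,8}] 3 has one home in col 4: r8c4, so r8c4=3.
Step 4. [r4c1∈{1,2,3,6,8,9}] row 4 places 1 nowhere but r4c1, so r4c1=1.
Step 5. [r6c4∈{8}] r6c4 is down to just 8. So r6c4=8.
Step 6. [r6c6∈{6}] r6c6 has the single candidate 6, so r6c6=6.
Step 7. [r5c1∈{2,6,8}] 8 has one home in col 1: r5c1 ⇒ r5c1=8.
Step 8. [r4c4∈{2}] r4c4's peers cover all but 2. So r4c4=2.
Step 9. [r2c1∈{7,9}] in box 1, 7 fits only at r2c1. So r2c1=7.
Step 10. [r5c3∈{2,4,6}] across row 5, 2 lands solely at r5c3 ⇒ r5c3=2.
Step 11. [r9c3∈{6}] only 6 remains possible at r9c3, so r9c3=6.
Step 12. [r4c3∈{9}] r4c3's peers cover all but 9. So r4c3=9.
Step 13. [r4c2∈{3,6}] across box 4, 6 lands solely at r4c2, so r4c2=6.
Step 14. [r1c6∈{1,2,7,9}] col 6 places 7 nowhere but r1c6 ⇒ r1c6=7.
Step 15. [r9c9∈{3}] nothing but 3 survives at r9c9, so r9c9=3.
Step 16. [r1c5∈{2}] only 2 remains possible at r1c5, so r1c5=2.
Step 17. [r4c7∈{8}] only 8 remains possible at r4c7 ⇒ r4c7=8.
Step 18. [r4c9∈{5}] r4c9 has the single candidate 5. So r4c9=5.
Step 19. [r5c8∈{6}] r5c8 has the single candidate 6. So r5c8=6.
Step 20. [r7c9∈{6,8}] in box 9, 6 fits only at r7c9. So r7c9=6.
Step 21. [r3c2∈{9}] r3c2's peers cover all but 9, so r3c2=9.
Step 22. [r6c2∈{3,4}] 4 has one home in box 4: r6c2. So r6c2=4.
Step 23. [r7c5∈{4}] only 4 remains possible at r7c5 ⇒ r7c5=4.
Step 24. [r2c6∈{5,9}] col 6 places 9 nowhere but r2c6, so r2c6=9.
Step 25. [r1c8∈{8,9}] col 8 places 9 nowhere but r1c8. So r1c8=9.
Step 26. [r8c1∈{2}] r8c1 has the single candidate 2. So r8c1=2.
Step 27. [r7c6∈{1,8}] row 7 places 1 nowhere but r7c6, so r7c6=1.
Step 28. [r7c8∈{7,8}] r7c8 is the only open cell in row 7 admitting 8, so r7c8=8.
Step 29. [r8c8∈{7}] r8c8 is down to just 7, so r8c8=7.
Step 30. [r3c5∈{3,5}] in row 3, 3 fits only at r3c5, so r3c5=3.
Step 31. [r6c1∈{3}] only 3 remains possible at r6c1. So r6c1=3.
Step 32. [r3c9∈{2}] only 2 remains possible at r3c9, so r3c9=2.
Step 33. [r7c1∈{9}] r7c1 has the single candidate 9 ⇒ r7c1=9.
Step 34. [r9c1∈{5}] only 5 remains possible at r9c1. So r9c1=5.
Step 35. [r3c1∈{6}] r3c1 is down to just 6, so r3c1=6.
Step 36. [r7c3∈{7}] r7c3's peers cover all but 7. So r7c3=7.
Step 37. [r8c5∈{6}] r8c5 is down to just 6 ⇒ r8c5=6.
Step 38. [r8c6∈{8}] r8c6 has the single candidate 8 ⇒ r8c6=8.
Step 39. [r4c8∈{3}] only 3 remains possible at r4c8 ⇒ r4c8=3.
Step 40. [r1c9∈{8}] r1c9's peers cover all but 8, so r1c9=8.
Step 41. [r1c7∈{6}] only 6 remains possible at r1c7 ⇒ r1c7=6.
Step 42. [r9c7∈{1}] nothing but 1 survives at r9c7, so r9c7=1.
Step 43. [r3c6∈{5}] r3c6 has the single candidate 5 ⇒ r3c6=5.
Step 44. [r5c7∈{4}] r5c7 is down to just 4. So r5c7=4.
Step 45. [r2c8∈{5}] nothing but 5 survives at r2c8. So r2c8=5.
Step 46. [r6c7∈{9}] r6c7 is down to just 9. So r6c7=9.
Step 47. [r8c3∈{4}] r8c3 is down to just 4. So r8c3=4.
Step 48. [r7c2∈{3}] nothing but 3 survives at r7c2. So r7c2=3.
Step 49. [r5c5∈{5}] r5c5's peers cover all but 5, so r5c5=5.
Step 50. [r4c5∈{7}] r4c5's peers cover all but 7 ⇒ r4c5=7.
Step 51. [r9c6∈{2}] r9c6's peers cover all but 2, so r9c6=2.
Step 52. [r1c4∈{1}] r1c4 has the single candidate 1, so r1c4=1.

Answer: 4 5 3 1 2 7 6 9 8 / 7 2 1 6 8 9 3 5 4 / 6 9 8 4 3 5 7 1 2 / 1 6 9 2 7 4 8 3 5 / 8 7 2 9 5 3 4 6 1 / 3 4 5 8 1 6 9 2 7 / 9 3 7 5 4 1 2 8 6 / 2 1 4 3 6 8 5 7 9 / 5 8 6 7 9 2 1 4 3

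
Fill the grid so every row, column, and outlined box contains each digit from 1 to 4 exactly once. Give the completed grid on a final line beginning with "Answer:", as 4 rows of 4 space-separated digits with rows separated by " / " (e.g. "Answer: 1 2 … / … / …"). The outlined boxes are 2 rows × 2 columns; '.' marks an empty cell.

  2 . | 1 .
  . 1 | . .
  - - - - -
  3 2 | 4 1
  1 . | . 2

Step 1. [r1c2∈{3,4}] across col 2, 3 lands solely at r1c2, so r1c2=3.
Step 2. [r2c4∈{3,4}] 3 has one home in col 4: r2c4. So r2c4=3.
Step 3. [r1c4∈{4}] nothing but 4 survives at r1c4. So r1c4=4.
Step 4. [r4c2∈{4}] only 4 remains possible at r4c2. So r4c2=4.
Step 5. [r2c1∈{4}] r2c1's peers cover all but 4. So r2c1=4.
Step 6. [r4c3∈{3}] only 3 remains possible at r4c3. So r4c3=3.
Step 7. [r2c3∈{2}] only 2 remains possible at r2c3. So r2c3=2.

Answer: 2 3 1 4 / 4 1 2 3 / 3 2 4 1 / 1 4 3 2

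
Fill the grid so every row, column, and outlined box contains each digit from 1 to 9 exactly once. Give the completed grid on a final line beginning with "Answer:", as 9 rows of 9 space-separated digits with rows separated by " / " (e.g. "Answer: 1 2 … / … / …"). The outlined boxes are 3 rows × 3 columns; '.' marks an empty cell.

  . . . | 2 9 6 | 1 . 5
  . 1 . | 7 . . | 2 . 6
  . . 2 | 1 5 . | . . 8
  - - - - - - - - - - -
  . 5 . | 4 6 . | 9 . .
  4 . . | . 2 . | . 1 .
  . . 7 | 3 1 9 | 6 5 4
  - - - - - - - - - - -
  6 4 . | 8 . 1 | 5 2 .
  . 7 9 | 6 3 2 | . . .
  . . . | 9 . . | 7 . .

Step 1. [r7c3∈{3}] r7c3 is down to just 3 ⇒ r7c3=3.
Step 2. [r8c1∈{1,5,8}] 5 has one home in row 8: r8c1, so r8c1=5.
Step 3. [r2c5∈{4,8}] across col 5, 8 lands solely at r2c5, so r2c5=8.
Step 4. [r5c2∈{3,6,8,9}] across row 5, 9 lands solely at r5c2, so r5c2=9.
Step 5. [r4c1∈{1,2,3,8}] across box 4, 3 lands solely at r4c1. So r4c1=3.
Step 6. [r9c1∈{1,2,8}] 1 has one home in col 1: r9c1, so r9c1=1.
Step 7. [r9c3∈{8}] r9c3 is down to just 8. So r9c3=8.
Step 8. [r9c6∈{4,5}] row 9 places 5 nowhere but r9c6 ⇒ r9c6=5.
Step 9. [r9c8∈{3,4,6}] 6 has one home in row 9: r9c8. So r9c8=6.
Step 10. [r2c1∈{9}] only 9 remains possible at r2c1, so r2c1=9.
Step 11. [r3c8∈{3,4,7,9}] across row 3, 9 lands solely at r3c8. So r3c8=9.
Step 12. [r1c8∈{3,4,7}] in box 3, 7 fits only at r1c8, so r1c8=7.
Step 13. [r2c8∈{3,4}] in col 8, 3 fits only at r2c8, so r2c8=3.
Step 14. [r4c8∈{8}] nothing but 8 survives at r4c8, so r4c8=8.
Step 15. [r3c6∈{3,4}] col 6 places 3 nowhere but r3c6, so r3c6=3.
Step 16. [r6c1∈{2,8}] 2 has one home in col 1: r6c1, so r6c1=2.
Step 17. [r4c6∈{7}] nothing but 7 survives at r4c6 ⇒ r4c6=7.
Step 18. [r1c3∈{4}] r1c3's peers cover all but 4 ⇒ r1c3=4.
Step 19. [r5c7∈{3}] only 3 remains possible at r5c7 ⇒ r5c7=3.
Step 20. [r6c2∈{8}] only 8 remains possible at r6c2. So r6c2=8.
Step 21. [r8c8∈{4}] r8c8 has the single candidate 4. So r8c8=4.
Step 22. [r9c5∈{4}] r9c5 is down to just 4, so r9c5=4.
Step 23. [r4c3∈{1}] only 1 remains possible at r4c3 ⇒ r4c3=1.
Step 24. [r3c7∈{4}] r3c7's peers cover all but 4 ⇒ r3c7=4.
Step 25. [r3c1∈{7}] only 7 remains possible at r3c1 ⇒ r3c1=7.
Step 26. [r8c7∈{8}] r8c7's peers cover all but 8 ⇒ r8c7=8.
Step 27. [r2c3∈{5}] r2c3's peers cover all but 5 ⇒ r2c3=5.
Step 28. [r8c9∈{1}] nothing but 1 survives at r8c9. So r8c9=1.
Step 29. [r7c5∈{7}] r7c5 has the single candidate 7. So r7c5=7.
Step 30. [r2c6∈{4}] nothing but 4 survives at r2c6, so r2c6=4.
Step 31. [r9c9∈{3}] nothing but 3 survives at r9c9 ⇒ r9c9=3.
Step 32. [r3c2∈{6}] r3c2 has the single candidate 6, so r3c2=6.
Step 33. [r5c3∈{6}] r5c3 has the single candidate 6 ⇒ r5c3=6.
Step 34. [r1c2∈{3}] r1c2 is down to just 3 ⇒ r1c2=3.
Step 35. [r5c6∈{8}] r5c6 has the single candidate 8, so r5c6=8.
Step 36. [r4c9∈{2}] r4c9's peers cover all but 2, so r4c9=2.
Step 37. [r5c9∈{7}] r5c9 has the single candidate 7. So r5c9=7.
Step 38. [r1c1∈{8}] nothing but 8 survives at r1c1. So r1c1=8.
Step 39. [r5c4∈{5}] r5c4 is down to just 5, so r5c4=5.
Step 40. [r9c2∈{2}] only 2 remains possible at r9c2. So r9c2=2.
Step 41. [r7c9∈{9}] nothing but 9 survives at r7c9, so r7c9=9.

Answer: 8 3 4 2 9 6 1 7 5 / 9 1 5 7 8 4 2 3 6 / 7 6 2 1 5 3 4 9 8 / 3 5 1 4 6 7 9 8 2 / 4 9 6 5 2 8 3 1 7 / 2 8 7 3 1 9 6 5 4 / 6 4 3 8 7 1 5 2 9 / 5 7 9 6 3 2 8 4 1 / 1 2 8 9 4 5 7 6 3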